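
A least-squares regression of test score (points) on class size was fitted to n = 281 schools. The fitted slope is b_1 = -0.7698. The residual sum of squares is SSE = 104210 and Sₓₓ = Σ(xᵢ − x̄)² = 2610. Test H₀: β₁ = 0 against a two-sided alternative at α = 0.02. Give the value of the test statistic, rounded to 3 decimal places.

MSE = SSE/(n − 2) = 104210/279 = 373.513.
SE(b_1) = √(MSE/Sₓₓ) = √(373.513/2610) = 0.378297.
t = -0.7698 / 0.378297 = -2.035.
df = n − 2 = 279.
Two-sided p ≈ 0.0428, which is ≥ 0.02, so fail to reject H₀.
The data do not give significant evidence of an association between class size and test score.

t = -2.035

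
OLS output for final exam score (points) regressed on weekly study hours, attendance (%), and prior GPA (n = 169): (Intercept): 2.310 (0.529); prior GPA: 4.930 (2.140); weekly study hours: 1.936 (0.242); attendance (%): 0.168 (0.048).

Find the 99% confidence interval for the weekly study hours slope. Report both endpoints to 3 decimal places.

(1.305, 2.567)

Read off: b = 1.936, SE = 0.242 for weekly study hours.
df = n − k − 1 = 169 − 3 − 1 = 165.
t* = t_{0.005, 165} = 2.605954.
Margin = t* × SE = 2.605954 × 0.242 = 0.63064.
CI: 1.936 ± 0.63064 → (1.305, 2.567).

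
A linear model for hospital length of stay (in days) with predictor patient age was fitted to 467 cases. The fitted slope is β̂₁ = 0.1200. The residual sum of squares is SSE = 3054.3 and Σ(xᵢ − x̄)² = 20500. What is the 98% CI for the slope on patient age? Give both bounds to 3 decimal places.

MSE = SSE/(n − 2) = 3054.3/465 = 6.56839.
SE(β̂₁) = √(MSE/Sₓₓ) = √(6.56839/20500) = 0.0179.
df = n − 2 = 465.
t* = t_{0.01, 465} = 2.334394.
Margin = t* × SE = 2.334394 × 0.0179 = 0.04179.
CI: 0.1200 ± 0.04179 → (0.078, 0.162).
With 98% confidence, each one-unit increase in patient age is associated with a change of between 0.078 and 0.162 days in hospital length of stay.

(0.078, 0.162)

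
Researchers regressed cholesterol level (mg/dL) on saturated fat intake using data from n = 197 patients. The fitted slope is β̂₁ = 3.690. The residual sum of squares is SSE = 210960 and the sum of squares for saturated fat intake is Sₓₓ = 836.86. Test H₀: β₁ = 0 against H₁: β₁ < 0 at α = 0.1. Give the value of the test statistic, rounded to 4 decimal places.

t = 3.2454

MSE = SSE/(n − 2) = 210960/195 = 1081.85.
SE(β̂₁) = √(MSE/Sₓₓ) = √(1081.85/836.86) = 1.13699.
t = 3.690 / 1.13699 = 3.2454.
df = n − 2 = 195.
One-sided p ≈ 0.9993, which is ≥ 0.1, so fail to reject H₀.
The data do not give significant evidence that the true slope on saturated fat intake is negative.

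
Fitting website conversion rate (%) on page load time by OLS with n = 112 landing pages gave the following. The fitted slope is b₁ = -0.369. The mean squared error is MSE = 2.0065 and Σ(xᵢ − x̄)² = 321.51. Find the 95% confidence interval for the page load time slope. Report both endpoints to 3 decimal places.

SE(b₁) = √(MSE/Sₓₓ) = √(2.0065/321.51) = 0.0789991.
df = n − 2 = 110.
t* = t_{0.025, 110} = 1.981765.
Margin = t* × SE = 1.981765 × 0.0789991 = 0.15656.
CI: -0.369 ± 0.15656 → (-0.526, -0.212).
With 95% confidence, each one-unit increase in page load time is associated with a change of between -0.526 and -0.212 % in website conversion rate.

(-0.526, -0.212)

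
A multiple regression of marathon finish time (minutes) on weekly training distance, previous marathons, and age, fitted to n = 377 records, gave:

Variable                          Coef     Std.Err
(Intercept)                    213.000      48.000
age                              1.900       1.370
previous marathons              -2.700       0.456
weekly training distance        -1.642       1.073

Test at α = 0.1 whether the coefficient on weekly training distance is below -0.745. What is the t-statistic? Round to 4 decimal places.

t = -0.8360

Read off: b = -1.642, SE = 1.073 for weekly training distance.
H₀: β₁ = -0.745 vs H₁: β₁ < -0.745.
t = (-1.642 − (-0.745)) / 1.073 = -0.8360.
df = n − k − 1 = 377 − 3 − 1 = 373.
One-sided p ≈ 0.2019, which is ≥ 0.1, so fail to reject H₀.
The data do not give significant evidence that the true slope on weekly training distance is below -0.745 minutes per unit, holding the other predictors fixed.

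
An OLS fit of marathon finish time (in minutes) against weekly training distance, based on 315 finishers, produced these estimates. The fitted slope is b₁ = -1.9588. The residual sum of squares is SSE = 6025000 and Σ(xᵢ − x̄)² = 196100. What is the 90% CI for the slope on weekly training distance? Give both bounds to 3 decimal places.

(-2.476, -1.442)

MSE = SSE/(n − 2) = 6025000/313 = 19249.2.
SE(b₁) = √(MSE/Sₓₓ) = √(19249.2/196100) = 0.313305.
df = n − 2 = 313.
t* = t_{0.05, 313} = 1.649736.
Margin = t* × SE = 1.649736 × 0.313305 = 0.51687.
CI: -1.9588 ± 0.51687 → (-2.476, -1.442).
With 90% confidence, each one-unit increase in weekly training distance is associated with a change of between -2.476 and -1.442 minutes in marathon finish time.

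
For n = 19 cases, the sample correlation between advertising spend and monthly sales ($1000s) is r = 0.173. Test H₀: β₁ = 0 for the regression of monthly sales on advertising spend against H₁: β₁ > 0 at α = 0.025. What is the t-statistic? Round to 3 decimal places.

t = 0.724

t = r·√(n − 2)/√(1 − r²) = 0.173·√17/√0.970071 = 0.724.
df = n − 2 = 17.
One-sided p ≈ 0.2394, which is ≥ 0.025, so fail to reject H₀.
The data do not give significant evidence of a linear association between advertising spend and monthly sales.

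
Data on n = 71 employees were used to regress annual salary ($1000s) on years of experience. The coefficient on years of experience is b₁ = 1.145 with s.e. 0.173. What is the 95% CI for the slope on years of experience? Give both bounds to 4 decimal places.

(0.7999, 1.4901)

df = n − 2 = 71 − 2 = 69.
t* = t_{0.025, 69} = 1.994945.
Margin = t* × SE = 1.994945 × 0.173 = 0.345126.
CI: 1.145 ± 0.345126 → (0.7999, 1.4901).
With 95% confidence, each one-unit increase in years of experience is associated with a change of between 0.7999 and 1.4901 $1000s in annual salary.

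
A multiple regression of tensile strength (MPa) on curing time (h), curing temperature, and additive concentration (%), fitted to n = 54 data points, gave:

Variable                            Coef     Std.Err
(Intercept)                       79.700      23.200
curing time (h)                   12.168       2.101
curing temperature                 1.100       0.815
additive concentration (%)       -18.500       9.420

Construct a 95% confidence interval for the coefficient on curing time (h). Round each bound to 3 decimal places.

Read off: b = 12.168, SE = 2.101 for curing time (h).
df = n − k − 1 = 54 − 3 − 1 = 50.
t* = t_{0.025, 50} = 2.008559.
Margin = t* × SE = 2.008559 × 2.101 = 4.21998.
CI: 12.168 ± 4.21998 → (7.948, 16.388).

(7.948, 16.388)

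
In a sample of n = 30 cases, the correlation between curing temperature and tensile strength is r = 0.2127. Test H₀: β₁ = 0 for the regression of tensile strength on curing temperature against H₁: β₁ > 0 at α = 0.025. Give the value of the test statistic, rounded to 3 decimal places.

t = r·√(n − 2)/√(1 − r²) = 0.2127·√28/√0.954759 = 1.152.
df = n − 2 = 28.
One-sided p ≈ 0.1296, which is ≥ 0.025, so fail to reject H₀.
The data do not give significant evidence of a linear association between curing temperature and tensile strength.

t = 1.152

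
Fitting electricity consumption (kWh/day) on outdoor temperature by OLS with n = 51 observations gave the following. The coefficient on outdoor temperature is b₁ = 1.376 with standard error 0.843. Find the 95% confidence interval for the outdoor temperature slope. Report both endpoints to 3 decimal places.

df = n − 2 = 51 − 2 = 49.
t* = t_{0.025, 49} = 2.009575.
Margin = t* × SE = 2.009575 × 0.843 = 1.69407.
CI: 1.376 ± 1.69407 → (-0.318, 3.070).
With 95% confidence, each one-unit increase in outdoor temperature is associated with a change of between -0.318 and 3.070 kWh/day in electricity consumption.

(-0.318, 3.070)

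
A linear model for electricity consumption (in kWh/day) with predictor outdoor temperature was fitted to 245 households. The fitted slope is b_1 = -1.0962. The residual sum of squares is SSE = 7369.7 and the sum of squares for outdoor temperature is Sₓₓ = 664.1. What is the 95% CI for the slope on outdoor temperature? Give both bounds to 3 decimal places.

MSE = SSE/(n − 2) = 7369.7/243 = 30.328.
SE(b_1) = √(MSE/Sₓₓ) = √(30.328/664.1) = 0.2137.
df = n − 2 = 243.
t* = t_{0.025, 243} = 1.969774.
Margin = t* × SE = 1.969774 × 0.2137 = 0.42094.
CI: -1.0962 ± 0.42094 → (-1.517, -0.675).
With 95% confidence, each one-unit increase in outdoor temperature is associated with a change of between -1.517 and -0.675 kWh/day in electricity consumption.

(-1.517, -0.675)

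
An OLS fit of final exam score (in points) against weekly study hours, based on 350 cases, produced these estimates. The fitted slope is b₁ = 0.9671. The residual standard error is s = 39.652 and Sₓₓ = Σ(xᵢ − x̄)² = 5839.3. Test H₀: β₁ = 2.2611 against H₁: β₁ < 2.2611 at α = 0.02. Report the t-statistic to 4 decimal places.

SE(b₁) = s/√Sₓₓ = 39.652/√5839.3 = 0.518901.
t = (0.9671 − 2.2611) / 0.518901 = -2.4937.
df = n − 2 = 348.
One-sided p ≈ 0.0066, which is < 0.02, so reject H₀.
There is evidence that the true slope on weekly study hours is below 2.2611 points per unit.

t = -2.4937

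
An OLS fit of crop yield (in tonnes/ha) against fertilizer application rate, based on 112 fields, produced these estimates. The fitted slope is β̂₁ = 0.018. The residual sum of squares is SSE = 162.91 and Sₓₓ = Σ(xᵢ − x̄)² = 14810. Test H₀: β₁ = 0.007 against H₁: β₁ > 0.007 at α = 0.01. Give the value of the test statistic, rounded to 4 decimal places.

t = 1.1000

MSE = SSE/(n − 2) = 162.91/110 = 1.481.
SE(β̂₁) = √(MSE/Sₓₓ) = √(1.481/14810) = 0.01.
t = (0.018 − 0.007) / 0.01 = 1.1000.
df = n − 2 = 110.
One-sided p ≈ 0.1369, which is ≥ 0.01, so fail to reject H₀.
The data do not give significant evidence that the true slope on fertilizer application rate exceeds 0.007 tonnes/ha per unit.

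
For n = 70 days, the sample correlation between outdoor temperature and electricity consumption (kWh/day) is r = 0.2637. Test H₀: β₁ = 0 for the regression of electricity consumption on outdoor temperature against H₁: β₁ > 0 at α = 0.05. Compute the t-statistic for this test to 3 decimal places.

t = r·√(n − 2)/√(1 − r²) = 0.2637·√68/√0.930462 = 2.254.
df = n − 2 = 68.
One-sided p ≈ 0.0137, which is < 0.05, so reject H₀.
There is evidence of a linear association between outdoor temperature and electricity consumption.

t = 2.254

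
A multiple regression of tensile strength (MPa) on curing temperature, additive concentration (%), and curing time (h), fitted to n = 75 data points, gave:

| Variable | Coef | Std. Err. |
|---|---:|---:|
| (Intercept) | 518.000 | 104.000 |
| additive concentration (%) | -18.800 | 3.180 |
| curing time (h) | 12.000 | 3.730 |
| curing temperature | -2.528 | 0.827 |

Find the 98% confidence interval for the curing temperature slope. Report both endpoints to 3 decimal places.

(-4.496, -0.560)

Read off: b = -2.528, SE = 0.827 for curing temperature.
df = n − k − 1 = 75 − 3 − 1 = 71.
t* = t_{0.01, 71} = 2.380024.
Margin = t* × SE = 2.380024 × 0.827 = 1.96828.
CI: -2.528 ± 1.96828 → (-4.496, -0.560).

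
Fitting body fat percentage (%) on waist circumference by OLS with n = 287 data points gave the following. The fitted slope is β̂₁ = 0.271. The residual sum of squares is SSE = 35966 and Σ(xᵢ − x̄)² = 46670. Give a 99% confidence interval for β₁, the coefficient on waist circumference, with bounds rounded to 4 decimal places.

MSE = SSE/(n − 2) = 35966/285 = 126.196.
SE(β̂₁) = √(MSE/Sₓₓ) = √(126.196/46670) = 0.0520002.
df = n − 2 = 285.
t* = t_{0.005, 285} = 2.59319.
Margin = t* × SE = 2.59319 × 0.0520002 = 0.134846.
CI: 0.271 ± 0.134846 → (0.1362, 0.4058).
With 99% confidence, each one-unit increase in waist circumference is associated with a change of between 0.1362 and 0.4058 % in body fat percentage.

(0.1362, 0.4058)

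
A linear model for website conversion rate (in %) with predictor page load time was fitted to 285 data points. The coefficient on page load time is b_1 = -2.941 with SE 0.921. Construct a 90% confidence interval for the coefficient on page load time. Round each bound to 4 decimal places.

(-4.4609, -1.4211)

df = n − 2 = 285 − 2 = 283.
t* = t_{0.05, 283} = 1.650256.
Margin = t* × SE = 1.650256 × 0.921 = 1.519886.
CI: -2.941 ± 1.519886 → (-4.4609, -1.4211).
With 90% confidence, each one-unit increase in page load time is associated with a change of between -4.4609 and -1.4211 % in website conversion rate.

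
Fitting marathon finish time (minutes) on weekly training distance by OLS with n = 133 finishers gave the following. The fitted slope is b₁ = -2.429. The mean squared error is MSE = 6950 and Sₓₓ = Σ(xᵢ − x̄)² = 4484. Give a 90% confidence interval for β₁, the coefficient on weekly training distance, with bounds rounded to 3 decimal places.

(-4.491, -0.367)

SE(b₁) = √(MSE/Sₓₓ) = √(6950/4484) = 1.24497.
df = n − 2 = 131.
t* = t_{0.05, 131} = 1.656569.
Margin = t* × SE = 1.656569 × 1.24497 = 2.06238.
CI: -2.429 ± 2.06238 → (-4.491, -0.367).
With 90% confidence, each one-unit increase in weekly training distance is associated with a change of between -4.491 and -0.367 minutes in marathon finish time.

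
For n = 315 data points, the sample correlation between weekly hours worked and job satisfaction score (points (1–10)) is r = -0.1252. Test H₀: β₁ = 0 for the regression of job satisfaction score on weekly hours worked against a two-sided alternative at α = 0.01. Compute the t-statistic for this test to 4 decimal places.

t = -2.2326

t = r·√(n − 2)/√(1 − r²) = -0.1252·√313/√0.984325 = -2.2326.
df = n − 2 = 313.
Two-sided p ≈ 0.0263, which is ≥ 0.01, so fail to reject H₀.
The data do not give significant evidence of a linear association between weekly hours worked and job satisfaction score.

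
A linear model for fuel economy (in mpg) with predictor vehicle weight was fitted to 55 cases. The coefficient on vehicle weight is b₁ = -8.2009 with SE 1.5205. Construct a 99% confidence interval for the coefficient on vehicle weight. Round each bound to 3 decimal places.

df = n − 2 = 55 − 2 = 53.
t* = t_{0.005, 53} = 2.671823.
Margin = t* × SE = 2.671823 × 1.5205 = 4.06251.
CI: -8.2009 ± 4.06251 → (-12.263, -4.138).
With 99% confidence, each one-unit increase in vehicle weight is associated with a change of between -12.263 and -4.138 mpg in fuel economy.

(-12.263, -4.138)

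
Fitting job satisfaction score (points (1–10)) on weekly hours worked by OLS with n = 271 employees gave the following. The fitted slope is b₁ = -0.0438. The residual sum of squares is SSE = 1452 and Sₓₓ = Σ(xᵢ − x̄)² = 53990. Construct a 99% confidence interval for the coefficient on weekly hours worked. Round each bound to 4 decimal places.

MSE = SSE/(n − 2) = 1452/269 = 5.39777.
SE(b₁) = √(MSE/Sₓₓ) = √(5.39777/53990) = 0.00999886.
df = n − 2 = 269.
t* = t_{0.005, 269} = 2.594229.
Margin = t* × SE = 2.594229 × 0.00999886 = 0.025939.
CI: -0.0438 ± 0.025939 → (-0.0697, -0.0179).
With 99% confidence, each one-unit increase in weekly hours worked is associated with a change of between -0.0697 and -0.0179 points (1–10) in job satisfaction score.

(-0.0697, -0.0179)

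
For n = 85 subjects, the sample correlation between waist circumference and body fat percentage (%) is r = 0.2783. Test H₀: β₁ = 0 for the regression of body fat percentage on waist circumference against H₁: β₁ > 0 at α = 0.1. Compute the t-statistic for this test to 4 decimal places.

t = 2.6397

t = r·√(n − 2)/√(1 − r²) = 0.2783·√83/√0.922549 = 2.6397.
df = n − 2 = 83.
One-sided p ≈ 0.0050, which is < 0.1, so reject H₀.
There is evidence of a linear association between waist circumference and body fat percentage.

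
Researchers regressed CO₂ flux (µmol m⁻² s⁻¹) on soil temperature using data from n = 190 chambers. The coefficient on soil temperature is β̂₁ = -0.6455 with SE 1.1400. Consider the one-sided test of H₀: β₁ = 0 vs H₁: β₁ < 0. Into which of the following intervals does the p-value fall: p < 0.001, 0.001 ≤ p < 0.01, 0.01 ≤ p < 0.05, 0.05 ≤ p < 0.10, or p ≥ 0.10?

p ≥ 0.10

t = -0.6455 / 1.1400 = -0.566.
df = n − 2 = 190 − 2 = 188.
One-sided p = P(T_{188} < t) ≈ 0.2860.
So p ≥ 0.10.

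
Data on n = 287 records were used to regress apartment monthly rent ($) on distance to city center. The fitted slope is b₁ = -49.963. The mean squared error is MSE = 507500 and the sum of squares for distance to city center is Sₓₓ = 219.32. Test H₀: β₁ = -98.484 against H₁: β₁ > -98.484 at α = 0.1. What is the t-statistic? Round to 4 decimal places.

SE(b₁) = √(MSE/Sₓₓ) = √(507500/219.32) = 48.1037.
t = (-49.963 − (-98.484)) / 48.1037 = 1.0087.
df = n − 2 = 285.
One-sided p ≈ 0.1570, which is ≥ 0.1, so fail to reject H₀.
The data do not give significant evidence that the true slope on distance to city center exceeds -98.484 $ per unit.

t = 1.0087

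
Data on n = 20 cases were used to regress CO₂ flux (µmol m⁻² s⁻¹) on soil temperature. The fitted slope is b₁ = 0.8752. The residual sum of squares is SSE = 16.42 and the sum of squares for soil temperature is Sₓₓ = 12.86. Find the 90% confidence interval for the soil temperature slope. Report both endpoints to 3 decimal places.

(0.413, 1.337)

MSE = SSE/(n − 2) = 16.42/18 = 0.912222.
SE(b₁) = √(MSE/Sₓₓ) = √(0.912222/12.86) = 0.266336.
df = n − 2 = 18.
t* = t_{0.05, 18} = 1.734064.
Margin = t* × SE = 1.734064 × 0.266336 = 0.46184.
CI: 0.8752 ± 0.46184 → (0.413, 1.337).
With 90% confidence, each one-unit increase in soil temperature is associated with a change of between 0.413 and 1.337 µmol m⁻² s⁻¹ in CO₂ flux.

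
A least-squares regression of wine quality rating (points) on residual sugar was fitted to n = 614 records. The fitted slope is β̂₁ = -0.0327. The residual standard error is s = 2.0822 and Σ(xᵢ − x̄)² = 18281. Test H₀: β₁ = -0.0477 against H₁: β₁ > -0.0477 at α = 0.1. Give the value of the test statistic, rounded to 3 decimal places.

t = 0.974

SE(β̂₁) = s/√Sₓₓ = 2.0822/√18281 = 0.0154001.
t = (-0.0327 − (-0.0477)) / 0.0154001 = 0.974.
df = n − 2 = 612.
One-sided p ≈ 0.1652, which is ≥ 0.1, so fail to reject H₀.
The data do not give significant evidence that the true slope on residual sugar exceeds -0.0477 points per unit.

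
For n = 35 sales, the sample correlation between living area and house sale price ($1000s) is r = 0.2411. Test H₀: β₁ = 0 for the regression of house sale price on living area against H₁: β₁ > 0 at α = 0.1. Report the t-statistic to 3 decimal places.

t = r·√(n − 2)/√(1 − r²) = 0.2411·√33/√0.941871 = 1.427.
df = n − 2 = 33.
One-sided p ≈ 0.0815, which is < 0.1, so reject H₀.
There is evidence of a linear association between living area and house sale price.

t = 1.427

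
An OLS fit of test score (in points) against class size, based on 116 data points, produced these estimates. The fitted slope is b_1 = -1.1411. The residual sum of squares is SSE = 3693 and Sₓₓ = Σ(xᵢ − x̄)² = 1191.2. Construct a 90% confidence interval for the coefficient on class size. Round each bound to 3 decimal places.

(-1.415, -0.868)

MSE = SSE/(n − 2) = 3693/114 = 32.3947.
SE(b_1) = √(MSE/Sₓₓ) = √(32.3947/1191.2) = 0.164909.
df = n − 2 = 114.
t* = t_{0.05, 114} = 1.65833.
Margin = t* × SE = 1.65833 × 0.164909 = 0.27347.
CI: -1.1411 ± 0.27347 → (-1.415, -0.868).
With 90% confidence, each one-unit increase in class size is associated with a change of between -1.415 and -0.868 points in test score.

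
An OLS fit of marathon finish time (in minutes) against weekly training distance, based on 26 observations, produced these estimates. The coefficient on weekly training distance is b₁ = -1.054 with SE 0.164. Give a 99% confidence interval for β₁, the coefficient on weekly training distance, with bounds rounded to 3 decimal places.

df = n − 2 = 26 − 2 = 24.
t* = t_{0.005, 24} = 2.79694.
Margin = t* × SE = 2.79694 × 0.164 = 0.45870.
CI: -1.054 ± 0.45870 → (-1.513, -0.595).
With 99% confidence, each one-unit increase in weekly training distance is associated with a change of between -1.513 and -0.595 minutes in marathon finish time.

(-1.513, -0.595)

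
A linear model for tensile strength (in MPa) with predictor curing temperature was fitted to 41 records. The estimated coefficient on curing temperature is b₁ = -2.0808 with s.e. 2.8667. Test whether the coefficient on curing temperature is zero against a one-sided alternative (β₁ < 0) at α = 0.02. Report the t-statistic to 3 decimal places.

t = -0.726

H₀: β₁ = 0 vs H₁: β₁ < 0.
t = (b₁ − β₁⁰)/SE = -2.0808 / 2.8667 = -0.726.
df = n − 2 = 41 − 2 = 39.
One-sided p ≈ 0.2361, which is ≥ 0.02, so fail to reject H₀.
The data do not give significant evidence that the true slope on curing temperature is negative.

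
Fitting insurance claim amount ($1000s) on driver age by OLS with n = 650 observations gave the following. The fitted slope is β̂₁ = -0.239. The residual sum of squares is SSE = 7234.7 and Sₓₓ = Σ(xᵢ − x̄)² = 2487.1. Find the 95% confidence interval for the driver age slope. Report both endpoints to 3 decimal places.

(-0.371, -0.107)

MSE = SSE/(n − 2) = 7234.7/648 = 11.1647.
SE(β̂₁) = √(MSE/Sₓₓ) = √(11.1647/2487.1) = 0.0670002.
df = n − 2 = 648.
t* = t_{0.025, 648} = 1.963632.
Margin = t* × SE = 1.963632 × 0.0670002 = 0.13156.
CI: -0.239 ± 0.13156 → (-0.371, -0.107).
With 95% confidence, each one-unit increase in driver age is associated with a change of between -0.371 and -0.107 $1000s in insurance claim amount.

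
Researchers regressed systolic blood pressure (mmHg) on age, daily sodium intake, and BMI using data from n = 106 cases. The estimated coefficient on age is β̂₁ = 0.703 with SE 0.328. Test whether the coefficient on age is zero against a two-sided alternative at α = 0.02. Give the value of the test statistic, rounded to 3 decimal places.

t = 2.143

H₀: β₁ = 0 vs H₁: β₁ ≠ 0.
t = (β̂₁ − β₁⁰)/SE = 0.703 / 0.328 = 2.143.
df = n − k − 1 = 106 − 3 − 1 = 102.
Two-sided p ≈ 0.0345, which is ≥ 0.02, so fail to reject H₀.
The data do not give significant evidence of an association between age and systolic blood pressure, after adjusting for the other predictors.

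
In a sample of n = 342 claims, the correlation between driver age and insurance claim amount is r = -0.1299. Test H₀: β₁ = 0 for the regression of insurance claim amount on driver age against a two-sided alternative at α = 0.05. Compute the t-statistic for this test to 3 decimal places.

t = r·√(n − 2)/√(1 − r²) = -0.1299·√340/√0.983126 = -2.416.
df = n − 2 = 340.
Two-sided p ≈ 0.0162, which is < 0.05, so reject H₀.
There is evidence of a linear association between driver age and insurance claim amount.

t = -2.416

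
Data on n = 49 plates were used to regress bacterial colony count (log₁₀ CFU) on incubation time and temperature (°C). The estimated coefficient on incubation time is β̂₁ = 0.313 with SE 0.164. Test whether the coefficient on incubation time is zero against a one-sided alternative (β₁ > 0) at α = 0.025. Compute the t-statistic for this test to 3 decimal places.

t = 1.909

H₀: β₁ = 0 vs H₁: β₁ > 0.
t = (β̂₁ − β₁⁰)/SE = 0.313 / 0.164 = 1.909.
df = n − k − 1 = 49 − 2 − 1 = 46.
One-sided p ≈ 0.0313, which is ≥ 0.025, so fail to reject H₀.
The data do not give significant evidence that the true slope on incubation time is positive, holding the other predictors fixed.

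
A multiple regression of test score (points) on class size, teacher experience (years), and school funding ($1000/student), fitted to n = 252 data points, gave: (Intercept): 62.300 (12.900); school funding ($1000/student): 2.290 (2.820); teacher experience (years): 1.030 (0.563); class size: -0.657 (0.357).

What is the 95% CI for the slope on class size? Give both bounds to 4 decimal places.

(-1.3601, 0.0461)

Read off: b = -0.657, SE = 0.357 for class size.
df = n − k − 1 = 252 − 3 − 1 = 248.
t* = t_{0.025, 248} = 1.969576.
Margin = t* × SE = 1.969576 × 0.357 = 0.703139.
CI: -0.657 ± 0.703139 → (-1.3601, 0.0461).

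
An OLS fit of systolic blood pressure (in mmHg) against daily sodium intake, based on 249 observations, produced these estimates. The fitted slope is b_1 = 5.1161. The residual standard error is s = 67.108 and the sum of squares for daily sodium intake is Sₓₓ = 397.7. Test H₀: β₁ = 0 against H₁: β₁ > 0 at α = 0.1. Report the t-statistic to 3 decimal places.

t = 1.520

SE(b_1) = s/√Sₓₓ = 67.108/√397.7 = 3.36509.
t = 5.1161 / 3.36509 = 1.520.
df = n − 2 = 247.
One-sided p ≈ 0.0649, which is < 0.1, so reject H₀.
There is evidence that the true slope on daily sodium intake is positive.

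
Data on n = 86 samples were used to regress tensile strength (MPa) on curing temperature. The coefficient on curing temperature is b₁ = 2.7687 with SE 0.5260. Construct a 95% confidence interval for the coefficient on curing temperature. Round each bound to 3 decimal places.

(1.723, 3.815)

df = n − 2 = 86 − 2 = 84.
t* = t_{0.025, 84} = 1.98861.
Margin = t* × SE = 1.98861 × 0.5260 = 1.04601.
CI: 2.7687 ± 1.04601 → (1.723, 3.815).
With 95% confidence, each one-unit increase in curing temperature is associated with a change of between 1.723 and 3.815 MPa in tensile strength.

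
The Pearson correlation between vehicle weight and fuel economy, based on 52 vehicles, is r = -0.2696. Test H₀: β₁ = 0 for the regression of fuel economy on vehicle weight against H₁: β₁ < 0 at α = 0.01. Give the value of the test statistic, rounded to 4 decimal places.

t = -1.9797

t = r·√(n − 2)/√(1 − r²) = -0.2696·√50/√0.927316 = -1.9797.
df = n − 2 = 50.
One-sided p ≈ 0.0266, which is ≥ 0.01, so fail to reject H₀.
The data do not give significant evidence of a linear association between vehicle weight and fuel economy.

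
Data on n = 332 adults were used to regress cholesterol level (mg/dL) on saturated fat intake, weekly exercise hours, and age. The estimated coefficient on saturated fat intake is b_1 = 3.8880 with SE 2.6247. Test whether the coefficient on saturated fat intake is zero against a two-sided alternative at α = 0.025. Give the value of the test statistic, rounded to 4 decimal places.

t = 1.4813

H₀: β₁ = 0 vs H₁: β₁ ≠ 0.
t = (b_1 − β₁⁰)/SE = 3.8880 / 2.6247 = 1.4813.
df = n − k − 1 = 332 − 3 − 1 = 328.
Two-sided p ≈ 0.1395, which is ≥ 0.025, so fail to reject H₀.
The data do not give significant evidence of an association between saturated fat intake and cholesterol level, after adjusting for the other predictors.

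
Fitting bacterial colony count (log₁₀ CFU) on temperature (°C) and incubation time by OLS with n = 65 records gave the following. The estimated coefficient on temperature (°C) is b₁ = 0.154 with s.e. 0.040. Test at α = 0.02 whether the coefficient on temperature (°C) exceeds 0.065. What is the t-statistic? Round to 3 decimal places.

t = 2.225

H₀: β₁ = 0.065 vs H₁: β₁ > 0.065.
t = (b₁ − β₁⁰)/SE = (0.154 − 0.065) / 0.040 = 2.225.
df = n − k − 1 = 65 − 2 − 1 = 62.
One-sided p ≈ 0.0149, which is < 0.02, so reject H₀.
There is evidence that the true slope on temperature (°C) exceeds 0.065 log₁₀ CFU per unit, holding the other predictors fixed.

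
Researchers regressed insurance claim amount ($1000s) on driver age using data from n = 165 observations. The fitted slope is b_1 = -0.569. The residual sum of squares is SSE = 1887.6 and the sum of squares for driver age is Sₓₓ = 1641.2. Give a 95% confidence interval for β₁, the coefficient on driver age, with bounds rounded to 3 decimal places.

(-0.735, -0.403)

MSE = SSE/(n − 2) = 1887.6/163 = 11.5804.
SE(b_1) = √(MSE/Sₓₓ) = √(11.5804/1641.2) = 0.0840002.
df = n − 2 = 163.
t* = t_{0.025, 163} = 1.974625.
Margin = t* × SE = 1.974625 × 0.0840002 = 0.16587.
CI: -0.569 ± 0.16587 → (-0.735, -0.403).
With 95% confidence, each one-unit increase in driver age is associated with a change of between -0.735 and -0.403 $1000s in insurance claim amount.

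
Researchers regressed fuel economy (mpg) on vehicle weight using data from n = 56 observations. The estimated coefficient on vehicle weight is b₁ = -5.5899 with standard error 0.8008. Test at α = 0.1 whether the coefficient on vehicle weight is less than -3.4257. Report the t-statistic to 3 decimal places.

t = -2.703

H₀: β₁ = -3.4257 vs H₁: β₁ < -3.4257.
t = (b₁ − β₁⁰)/SE = (-5.5899 − (-3.4257)) / 0.8008 = -2.703.
df = n − 2 = 56 − 2 = 54.
One-sided p ≈ 0.0046, which is < 0.1, so reject H₀.
There is evidence that the true slope on vehicle weight is below -3.4257 mpg per unit.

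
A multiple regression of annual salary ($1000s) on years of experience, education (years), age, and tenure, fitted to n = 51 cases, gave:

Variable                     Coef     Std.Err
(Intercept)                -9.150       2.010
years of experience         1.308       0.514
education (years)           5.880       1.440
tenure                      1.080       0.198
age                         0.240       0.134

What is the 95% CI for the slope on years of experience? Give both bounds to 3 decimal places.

(0.273, 2.343)

Read off: b = 1.308, SE = 0.514 for years of experience.
df = n − k − 1 = 51 − 4 − 1 = 46.
t* = t_{0.025, 46} = 2.012896.
Margin = t* × SE = 2.012896 × 0.514 = 1.03463.
CI: 1.308 ± 1.03463 → (0.273, 2.343).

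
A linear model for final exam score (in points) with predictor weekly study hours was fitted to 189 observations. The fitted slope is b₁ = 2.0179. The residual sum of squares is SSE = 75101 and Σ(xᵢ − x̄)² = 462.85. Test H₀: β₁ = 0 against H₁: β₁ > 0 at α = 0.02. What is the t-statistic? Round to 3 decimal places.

MSE = SSE/(n − 2) = 75101/187 = 401.61.
SE(b₁) = √(MSE/Sₓₓ) = √(401.61/462.85) = 0.931498.
t = 2.0179 / 0.931498 = 2.166.
df = n − 2 = 187.
One-sided p ≈ 0.0158, which is < 0.02, so reject H₀.
There is evidence that the true slope on weekly study hours is positive.

t = 2.166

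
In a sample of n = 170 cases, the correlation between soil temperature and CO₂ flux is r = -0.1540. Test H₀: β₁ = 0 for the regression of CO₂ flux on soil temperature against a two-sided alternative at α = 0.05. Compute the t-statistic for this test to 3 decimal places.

t = r·√(n − 2)/√(1 − r²) = -0.1540·√168/√0.976284 = -2.020.
df = n − 2 = 168.
Two-sided p ≈ 0.0450, which is < 0.05, so reject H₀.
There is evidence of a linear association between soil temperature and CO₂ flux.

t = -2.020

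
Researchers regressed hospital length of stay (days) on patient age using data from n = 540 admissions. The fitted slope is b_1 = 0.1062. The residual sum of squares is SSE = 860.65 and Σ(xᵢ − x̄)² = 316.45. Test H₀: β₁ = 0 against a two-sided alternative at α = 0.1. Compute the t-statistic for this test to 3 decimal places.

MSE = SSE/(n − 2) = 860.65/538 = 1.59972.
SE(b_1) = √(MSE/Sₓₓ) = √(1.59972/316.45) = 0.0711.
t = 0.1062 / 0.0711 = 1.494.
df = n − 2 = 538.
Two-sided p ≈ 0.1358, which is ≥ 0.1, so fail to reject H₀.
The data do not give significant evidence of an association between patient age and hospital length of stay.

t = 1.494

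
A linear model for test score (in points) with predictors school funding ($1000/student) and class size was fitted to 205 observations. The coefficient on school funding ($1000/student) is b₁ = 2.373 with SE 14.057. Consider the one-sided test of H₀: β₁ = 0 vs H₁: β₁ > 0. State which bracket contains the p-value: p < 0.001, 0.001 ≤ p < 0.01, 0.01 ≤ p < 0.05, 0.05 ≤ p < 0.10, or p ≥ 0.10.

t = 2.373 / 14.057 = 0.169.
df = n − k − 1 = 205 − 2 − 1 = 202.
One-sided p = P(T_{202} > t) ≈ 0.4331.
So p ≥ 0.10.

p ≥ 0.10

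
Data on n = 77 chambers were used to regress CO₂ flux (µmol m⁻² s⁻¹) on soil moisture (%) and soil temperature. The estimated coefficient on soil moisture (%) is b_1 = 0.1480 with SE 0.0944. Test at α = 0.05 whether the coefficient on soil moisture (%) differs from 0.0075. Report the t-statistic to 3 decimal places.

t = 1.488

H₀: β₁ = 0.0075 vs H₁: β₁ ≠ 0.0075.
t = (b_1 − β₁⁰)/SE = (0.1480 − 0.0075) / 0.0944 = 1.488.
df = n − k − 1 = 77 − 2 − 1 = 74.
Two-sided p ≈ 0.1409, which is ≥ 0.05, so fail to reject H₀.
The data are consistent with a true slope of 0.0075 µmol m⁻² s⁻¹ per unit of soil moisture (%), holding the other predictors fixed.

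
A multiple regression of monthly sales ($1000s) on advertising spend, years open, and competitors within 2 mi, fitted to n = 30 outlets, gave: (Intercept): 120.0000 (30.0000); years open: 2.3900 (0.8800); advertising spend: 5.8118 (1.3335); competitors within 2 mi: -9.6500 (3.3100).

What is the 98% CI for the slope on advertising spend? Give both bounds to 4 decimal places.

(2.5065, 9.1171)

Read off: b = 5.8118, SE = 1.3335 for advertising spend.
df = n − k − 1 = 30 − 3 − 1 = 26.
t* = t_{0.01, 26} = 2.47863.
Margin = t* × SE = 2.47863 × 1.3335 = 3.305253.
CI: 5.8118 ± 3.305253 → (2.5065, 9.1171).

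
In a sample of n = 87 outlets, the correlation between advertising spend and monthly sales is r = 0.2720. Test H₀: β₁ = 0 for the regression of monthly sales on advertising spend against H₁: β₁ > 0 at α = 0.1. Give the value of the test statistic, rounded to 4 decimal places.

t = r·√(n − 2)/√(1 − r²) = 0.2720·√85/√0.926016 = 2.6060.
df = n − 2 = 85.
One-sided p ≈ 0.0054, which is < 0.1, so reject H₀.
There is evidence of a linear association between advertising spend and monthly sales.

t = 2.6060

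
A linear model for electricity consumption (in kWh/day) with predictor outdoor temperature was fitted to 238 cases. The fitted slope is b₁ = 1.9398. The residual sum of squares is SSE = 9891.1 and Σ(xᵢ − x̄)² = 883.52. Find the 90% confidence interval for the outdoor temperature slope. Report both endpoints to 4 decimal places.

MSE = SSE/(n − 2) = 9891.1/236 = 41.9114.
SE(b₁) = √(MSE/Sₓₓ) = √(41.9114/883.52) = 0.2178.
df = n − 2 = 236.
t* = t_{0.05, 236} = 1.651336.
Margin = t* × SE = 1.651336 × 0.2178 = 0.359661.
CI: 1.9398 ± 0.359661 → (1.5801, 2.2995).
With 90% confidence, each one-unit increase in outdoor temperature is associated with a change of between 1.5801 and 2.2995 kWh/day in electricity consumption.

(1.5801, 2.2995)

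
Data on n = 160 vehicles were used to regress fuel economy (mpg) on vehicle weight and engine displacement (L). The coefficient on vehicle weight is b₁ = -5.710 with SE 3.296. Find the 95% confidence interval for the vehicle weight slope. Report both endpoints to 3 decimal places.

(-12.220, 0.800)

df = n − k − 1 = 160 − 2 − 1 = 157.
t* = t_{0.025, 157} = 1.975189.
Margin = t* × SE = 1.975189 × 3.296 = 6.51022.
CI: -5.710 ± 6.51022 → (-12.220, 0.800).
With 95% confidence, each one-unit increase in vehicle weight is associated with a change of between -12.220 and 0.800 mpg in fuel economy, holding the other predictors fixed.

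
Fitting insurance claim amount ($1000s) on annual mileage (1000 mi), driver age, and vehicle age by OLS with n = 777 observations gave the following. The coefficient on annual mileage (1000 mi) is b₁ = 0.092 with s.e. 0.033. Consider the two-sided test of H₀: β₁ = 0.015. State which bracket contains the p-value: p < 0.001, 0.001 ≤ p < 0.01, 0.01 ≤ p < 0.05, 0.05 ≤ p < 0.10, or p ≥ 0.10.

t = (0.092 − 0.015) / 0.033 = 2.333.
df = n − k − 1 = 777 − 3 − 1 = 773.
Two-sided p = 2·P(T_{773} > |t|) ≈ 0.0199.
So 0.01 ≤ p < 0.05.

0.01 ≤ p < 0.05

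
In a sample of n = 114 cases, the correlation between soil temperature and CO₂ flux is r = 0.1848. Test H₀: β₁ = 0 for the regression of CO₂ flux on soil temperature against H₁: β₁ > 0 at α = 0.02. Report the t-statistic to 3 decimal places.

t = 1.990

t = r·√(n − 2)/√(1 − r²) = 0.1848·√112/√0.965849 = 1.990.
df = n − 2 = 112.
One-sided p ≈ 0.0245, which is ≥ 0.02, so fail to reject H₀.
The data do not give significant evidence of a linear association between soil temperature and CO₂ flux.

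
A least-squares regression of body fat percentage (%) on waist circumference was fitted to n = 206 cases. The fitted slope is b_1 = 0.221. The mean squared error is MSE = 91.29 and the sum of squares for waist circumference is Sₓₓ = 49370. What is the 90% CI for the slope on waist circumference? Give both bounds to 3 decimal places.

SE(b_1) = √(MSE/Sₓₓ) = √(91.29/49370) = 0.0430011.
df = n − 2 = 204.
t* = t_{0.05, 204} = 1.652357.
Margin = t* × SE = 1.652357 × 0.0430011 = 0.07105.
CI: 0.221 ± 0.07105 → (0.150, 0.292).
With 90% confidence, each one-unit increase in waist circumference is associated with a change of between 0.150 and 0.292 % in body fat percentage.

(0.150, 0.292)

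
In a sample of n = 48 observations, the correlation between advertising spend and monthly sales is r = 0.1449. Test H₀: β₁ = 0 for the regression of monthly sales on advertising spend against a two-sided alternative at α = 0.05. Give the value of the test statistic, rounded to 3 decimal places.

t = r·√(n − 2)/√(1 − r²) = 0.1449·√46/√0.979004 = 0.993.
df = n − 2 = 46.
Two-sided p ≈ 0.3258, which is ≥ 0.05, so fail to reject H₀.
The data do not give significant evidence of a linear association between advertising spend and monthly sales.

t = 0.993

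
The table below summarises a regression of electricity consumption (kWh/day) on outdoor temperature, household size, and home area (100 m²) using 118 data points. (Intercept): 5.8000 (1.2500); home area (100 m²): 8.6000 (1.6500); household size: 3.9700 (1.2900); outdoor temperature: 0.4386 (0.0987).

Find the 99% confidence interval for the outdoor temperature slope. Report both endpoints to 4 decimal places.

(0.1800, 0.6972)

Read off: b = 0.4386, SE = 0.0987 for outdoor temperature.
df = n − k − 1 = 118 − 3 − 1 = 114.
t* = t_{0.005, 114} = 2.619645.
Margin = t* × SE = 2.619645 × 0.0987 = 0.258559.
CI: 0.4386 ± 0.258559 → (0.1800, 0.6972).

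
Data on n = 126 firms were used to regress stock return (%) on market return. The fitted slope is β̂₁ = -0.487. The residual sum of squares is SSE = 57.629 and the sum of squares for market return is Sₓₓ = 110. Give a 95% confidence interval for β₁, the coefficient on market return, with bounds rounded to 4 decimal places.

(-0.6157, -0.3583)

MSE = SSE/(n − 2) = 57.629/124 = 0.46475.
SE(β̂₁) = √(MSE/Sₓₓ) = √(0.46475/110) = 0.065.
df = n − 2 = 124.
t* = t_{0.025, 124} = 1.97928.
Margin = t* × SE = 1.97928 × 0.065 = 0.128653.
CI: -0.487 ± 0.128653 → (-0.6157, -0.3583).
With 95% confidence, each one-unit increase in market return is associated with a change of between -0.6157 and -0.3583 % in stock return.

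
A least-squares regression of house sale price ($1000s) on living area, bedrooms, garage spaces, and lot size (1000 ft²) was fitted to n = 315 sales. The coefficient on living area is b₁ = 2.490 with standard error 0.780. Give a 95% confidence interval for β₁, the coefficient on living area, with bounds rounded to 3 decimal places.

df = n − k − 1 = 315 − 4 − 1 = 310.
t* = t_{0.025, 310} = 1.967646.
Margin = t* × SE = 1.967646 × 0.780 = 1.53476.
CI: 2.490 ± 1.53476 → (0.955, 4.025).
With 95% confidence, each one-unit increase in living area is associated with a change of between 0.955 and 4.025 $1000s in house sale price, holding the other predictors fixed.

(0.955, 4.025)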